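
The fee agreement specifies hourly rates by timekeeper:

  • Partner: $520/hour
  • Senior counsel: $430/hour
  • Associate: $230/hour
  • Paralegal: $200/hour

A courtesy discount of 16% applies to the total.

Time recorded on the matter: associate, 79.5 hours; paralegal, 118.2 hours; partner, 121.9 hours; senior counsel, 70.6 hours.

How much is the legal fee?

$113,963.64

Partner: 121.9 × $520 = $63,388.00
Senior counsel: 70.6 × $430 = $30,358.00
Associate: 79.5 × $230 = $18,285.00
Paralegal: 118.2 × $200 = $23,640.00
Subtotal: $135,671.00
Less 16% discount: −$21,707.36
Total: $135,671.00 − $21,707.36 = $113,963.64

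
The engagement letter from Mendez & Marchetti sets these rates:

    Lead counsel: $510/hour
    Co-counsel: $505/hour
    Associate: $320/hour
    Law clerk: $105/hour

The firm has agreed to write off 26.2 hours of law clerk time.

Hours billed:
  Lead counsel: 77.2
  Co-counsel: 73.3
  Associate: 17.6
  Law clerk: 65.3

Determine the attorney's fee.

$86,126.00

Lead counsel: 77.2 × $510 = $39,372.00
Co-counsel: 73.3 × $505 = $37,016.50
Associate: 17.6 × $320 = $5,632.00
Law clerk: 65.3 × $105 = $6,856.50
Subtotal: $88,877.00
Write-off: 26.2 × $105 = $2,751.00
Total: $88,877.00 − $2,751.00 = $86,126.00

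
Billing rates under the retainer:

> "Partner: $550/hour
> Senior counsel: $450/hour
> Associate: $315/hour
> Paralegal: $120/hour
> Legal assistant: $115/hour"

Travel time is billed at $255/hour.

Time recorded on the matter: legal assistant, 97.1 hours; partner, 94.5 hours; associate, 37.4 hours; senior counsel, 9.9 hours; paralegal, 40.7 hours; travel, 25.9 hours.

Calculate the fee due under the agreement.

Partner: 94.5 × $550 = $51,975.00
Senior counsel: 9.9 × $450 = $4,455.00
Associate: 37.4 × $315 = $11,781.00
Paralegal: 40.7 × $120 = $4,884.00
Legal assistant: 97.1 × $115 = $11,166.50
Subtotal: $51,975.00 + $4,455.00 + $11,781.00 + $4,884.00 + $11,166.50 = $84,261.50
Travel: 25.9 × $255 = $6,604.50
Total: $84,261.50 + $6,604.50 = $90,866.00

$90,866.00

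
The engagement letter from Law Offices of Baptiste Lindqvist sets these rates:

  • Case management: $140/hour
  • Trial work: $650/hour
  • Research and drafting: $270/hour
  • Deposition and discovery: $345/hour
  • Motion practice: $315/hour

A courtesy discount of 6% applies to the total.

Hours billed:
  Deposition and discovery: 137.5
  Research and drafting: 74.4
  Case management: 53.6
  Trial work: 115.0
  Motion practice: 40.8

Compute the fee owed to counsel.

Case management: 53.6 × $140 = $7,504.00
Trial work: 115.0 × $650 = $74,750.00
Research and drafting: 74.4 × $270 = $20,088.00
Deposition and discovery: 137.5 × $345 = $47,437.50
Motion practice: 40.8 × $315 = $12,852.00
Subtotal: $162,631.50
Less 6% discount: −$9,757.89
Total: $162,631.50 − $9,757.89 = $152,873.61

$152,873.61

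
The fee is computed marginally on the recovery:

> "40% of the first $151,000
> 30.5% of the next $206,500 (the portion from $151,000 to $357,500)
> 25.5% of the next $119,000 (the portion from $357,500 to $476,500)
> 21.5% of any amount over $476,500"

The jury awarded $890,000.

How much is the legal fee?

$242,630.00

First $151,000 at 40% = $60,400.00
Next $206,500 at 30.5% = $62,982.50
Next $119,000 at 25.5% = $30,345.00
Remaining $413,500 at 21.5% = $88,902.50
Fee: $60,400.00 + $62,982.50 + $30,345.00 + $88,902.50 = $242,630.00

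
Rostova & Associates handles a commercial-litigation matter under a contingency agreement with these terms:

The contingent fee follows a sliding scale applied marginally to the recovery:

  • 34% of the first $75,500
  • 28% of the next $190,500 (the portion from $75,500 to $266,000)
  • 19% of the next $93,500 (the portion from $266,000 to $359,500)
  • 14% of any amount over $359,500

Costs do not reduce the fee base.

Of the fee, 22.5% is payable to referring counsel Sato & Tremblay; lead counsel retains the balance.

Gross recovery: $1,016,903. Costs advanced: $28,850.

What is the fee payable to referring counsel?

Fee base is the gross recovery, $1,016,903; costs are reimbursed separately.
First $75,500 at 34% = $25,670.00
Next $190,500 at 28% = $53,340.00
Next $93,500 at 19% = $17,765.00
Remaining $657,403 at 14% = $92,036.42
Fee: $25,670.00 + $53,340.00 + $17,765.00 + $92,036.42 = $188,811.42
Referral share: 22.5% of $188,811.42 = $42,482.57; lead counsel retains $188,811.42 − $42,482.57 = $146,328.85.

$42,482.57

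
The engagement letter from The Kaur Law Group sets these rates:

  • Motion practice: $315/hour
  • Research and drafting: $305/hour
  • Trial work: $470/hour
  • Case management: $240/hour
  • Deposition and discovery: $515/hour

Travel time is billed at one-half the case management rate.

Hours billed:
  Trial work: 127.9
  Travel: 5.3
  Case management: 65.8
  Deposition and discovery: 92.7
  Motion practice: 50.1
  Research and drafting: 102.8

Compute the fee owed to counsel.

$171,417.00

Motion practice: 50.1 × $315 = $15,781.50
Research and drafting: 102.8 × $305 = $31,354.00
Trial work: 127.9 × $470 = $60,113.00
Case management: 65.8 × $240 = $15,792.00
Deposition and discovery: 92.7 × $515 = $47,740.50
Subtotal: $15,781.50 + $31,354.00 + $60,113.00 + $15,792.00 + $47,740.50 = $170,781.00
Travel: 5.3 × ($240 ÷ 2) = 5.3 × $120.00 = $636.00
Total: $170,781.00 + $636.00 = $171,417.00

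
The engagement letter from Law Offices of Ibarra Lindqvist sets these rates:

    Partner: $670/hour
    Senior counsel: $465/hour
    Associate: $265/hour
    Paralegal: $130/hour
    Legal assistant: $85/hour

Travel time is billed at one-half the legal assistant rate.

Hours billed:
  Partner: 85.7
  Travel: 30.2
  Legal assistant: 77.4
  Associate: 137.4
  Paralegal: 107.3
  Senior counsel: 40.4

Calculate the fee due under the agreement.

Partner: 85.7 × $670 = $57,419.00
Senior counsel: 40.4 × $465 = $18,786.00
Associate: 137.4 × $265 = $36,411.00
Paralegal: 107.3 × $130 = $13,949.00
Legal assistant: 77.4 × $85 = $6,579.00
Subtotal: $57,419.00 + $18,786.00 + $36,411.00 + $13,949.00 + $6,579.00 = $133,144.00
Travel: 30.2 × ($85 ÷ 2) = 30.2 × $42.50 = $1,283.50
Total: $133,144.00 + $1,283.50 = $134,427.50

$134,427.50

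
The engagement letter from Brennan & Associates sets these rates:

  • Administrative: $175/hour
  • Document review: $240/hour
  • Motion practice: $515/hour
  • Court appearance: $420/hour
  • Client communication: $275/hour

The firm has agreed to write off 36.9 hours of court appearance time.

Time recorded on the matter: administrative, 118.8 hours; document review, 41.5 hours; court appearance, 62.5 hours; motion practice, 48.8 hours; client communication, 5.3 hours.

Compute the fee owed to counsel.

Administrative: 118.8 × $175 = $20,790.00
Document review: 41.5 × $240 = $9,960.00
Motion practice: 48.8 × $515 = $25,132.00
Court appearance: 62.5 × $420 = $26,250.00
Client communication: 5.3 × $275 = $1,457.50
Subtotal: $83,589.50
Write-off: 36.9 × $420 = $15,498.00
Total: $83,589.50 − $15,498.00 = $68,091.50

$68,091.50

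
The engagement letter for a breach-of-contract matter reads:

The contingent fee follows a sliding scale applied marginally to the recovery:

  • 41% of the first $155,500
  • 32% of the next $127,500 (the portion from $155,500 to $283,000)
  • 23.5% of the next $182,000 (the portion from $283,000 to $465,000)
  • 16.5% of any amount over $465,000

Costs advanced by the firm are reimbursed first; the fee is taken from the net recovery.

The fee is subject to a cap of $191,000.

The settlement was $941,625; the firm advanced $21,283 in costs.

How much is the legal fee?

Fee base (net of costs): $941,625 − $21,283 = $920,342
First $155,500 at 41% = $63,755.00
Next $127,500 at 32% = $40,800.00
Next $182,000 at 23.5% = $42,770.00
Remaining $455,342 at 16.5% = $75,131.43
Fee: $63,755.00 + $40,800.00 + $42,770.00 + $75,131.43 = $222,456.43
$222,456.43 exceeds the $191,000 cap, so the fee is capped at $191,000.00.

$191,000.00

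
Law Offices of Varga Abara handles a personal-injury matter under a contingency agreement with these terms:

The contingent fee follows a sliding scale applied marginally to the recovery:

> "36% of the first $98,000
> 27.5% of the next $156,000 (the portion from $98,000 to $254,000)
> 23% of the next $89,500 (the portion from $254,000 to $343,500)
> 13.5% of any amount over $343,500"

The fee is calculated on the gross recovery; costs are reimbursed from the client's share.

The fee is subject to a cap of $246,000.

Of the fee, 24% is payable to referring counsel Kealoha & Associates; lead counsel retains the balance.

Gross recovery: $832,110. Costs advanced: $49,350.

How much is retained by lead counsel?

Fee base is the gross recovery, $832,110; costs are reimbursed separately.
First $98,000 at 36% = $35,280.00
Next $156,000 at 27.5% = $42,900.00
Next $89,500 at 23% = $20,585.00
Remaining $488,610 at 13.5% = $65,962.35
Fee: $35,280.00 + $42,900.00 + $20,585.00 + $65,962.35 = $164,727.35
$164,727.35 is under the $246,000 cap.
Referral share: 24% of $164,727.35 = $39,534.56; lead counsel retains $164,727.35 − $39,534.56 = $125,192.79.

$125,192.79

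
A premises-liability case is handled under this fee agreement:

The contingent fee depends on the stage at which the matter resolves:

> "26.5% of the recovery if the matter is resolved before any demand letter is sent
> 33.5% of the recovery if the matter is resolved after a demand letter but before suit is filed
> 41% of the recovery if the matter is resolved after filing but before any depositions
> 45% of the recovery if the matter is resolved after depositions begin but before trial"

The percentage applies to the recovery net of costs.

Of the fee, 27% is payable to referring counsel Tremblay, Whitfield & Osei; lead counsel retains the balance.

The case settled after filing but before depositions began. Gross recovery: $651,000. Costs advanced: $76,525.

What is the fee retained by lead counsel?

$171,940.37

Fee base (net of costs): $651,000 − $76,525 = $574,475
The matter settled after filing but before depositions began, so the 41% rate applies.
$574,475 × 41% = $235,534.75
Referral share: 27% of $235,534.75 = $63,594.38; lead counsel retains $235,534.75 − $63,594.38 = $171,940.37.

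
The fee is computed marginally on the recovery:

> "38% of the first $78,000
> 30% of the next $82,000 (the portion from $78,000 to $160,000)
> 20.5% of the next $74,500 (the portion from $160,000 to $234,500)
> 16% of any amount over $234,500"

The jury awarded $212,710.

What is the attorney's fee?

First $78,000 at 38% = $29,640.00
Next $82,000 at 30% = $24,600.00
Remaining $52,710 at 20.5% = $10,805.55
Fee: $29,640.00 + $24,600.00 + $10,805.55 = $65,045.55

$65,045.55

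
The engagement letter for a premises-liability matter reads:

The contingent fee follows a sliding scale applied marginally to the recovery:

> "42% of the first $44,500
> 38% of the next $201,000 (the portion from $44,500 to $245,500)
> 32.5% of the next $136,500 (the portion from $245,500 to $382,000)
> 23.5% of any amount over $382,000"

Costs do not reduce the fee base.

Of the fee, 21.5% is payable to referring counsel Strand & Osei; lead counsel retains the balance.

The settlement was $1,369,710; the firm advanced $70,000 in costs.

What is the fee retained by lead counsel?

Fee base is the gross recovery, $1,369,710; costs are reimbursed separately.
First $44,500 at 42% = $18,690.00
Next $201,000 at 38% = $76,380.00
Next $136,500 at 32.5% = $44,362.50
Remaining $987,710 at 23.5% = $232,111.85
Fee: $18,690.00 + $76,380.00 + $44,362.50 + $232,111.85 = $371,544.35
Referral share: 21.5% of $371,544.35 = $79,882.04; lead counsel retains $371,544.35 − $79,882.04 = $291,662.31.

$291,662.31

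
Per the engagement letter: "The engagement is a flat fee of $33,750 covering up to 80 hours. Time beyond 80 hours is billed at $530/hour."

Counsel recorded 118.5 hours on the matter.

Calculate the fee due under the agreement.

Flat fee: $33,750.00
Excess hours: 118.5 − 80 = 38.5
Overrun: 38.5 × $530 = $20,405.00
Total: $33,750.00 + $20,405.00 = $54,155.00

$54,155.00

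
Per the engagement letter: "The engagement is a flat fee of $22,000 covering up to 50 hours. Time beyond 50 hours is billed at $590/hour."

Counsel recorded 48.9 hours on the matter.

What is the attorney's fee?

48.9 hours is within the 50-hour scope; only the flat fee applies.

$22,000.00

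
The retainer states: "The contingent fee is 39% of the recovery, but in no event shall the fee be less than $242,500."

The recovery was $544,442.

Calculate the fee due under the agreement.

39% of $544,442 = $212,332.38
That is below the $242,500 minimum, so the minimum applies.

$242,500.00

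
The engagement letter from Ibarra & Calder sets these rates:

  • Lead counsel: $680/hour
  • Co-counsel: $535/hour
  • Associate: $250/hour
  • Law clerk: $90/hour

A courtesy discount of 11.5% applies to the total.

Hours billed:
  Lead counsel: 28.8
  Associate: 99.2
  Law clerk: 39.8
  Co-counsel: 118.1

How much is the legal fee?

Lead counsel: 28.8 × $680 = $19,584.00
Co-counsel: 118.1 × $535 = $63,183.50
Associate: 99.2 × $250 = $24,800.00
Law clerk: 39.8 × $90 = $3,582.00
Subtotal: $111,149.50
Less 11.5% discount: −$12,782.19
Total: $111,149.50 − $12,782.19 = $98,367.31

$98,367.31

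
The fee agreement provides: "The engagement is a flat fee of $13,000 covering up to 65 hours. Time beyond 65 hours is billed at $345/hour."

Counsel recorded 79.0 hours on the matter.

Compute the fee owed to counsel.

Flat fee: $13,000.00
Excess hours: 79.0 − 65 = 14.0
Overrun: 14.0 × $345 = $4,830.00
Total: $13,000.00 + $4,830.00 = $17,830.00

$17,830.00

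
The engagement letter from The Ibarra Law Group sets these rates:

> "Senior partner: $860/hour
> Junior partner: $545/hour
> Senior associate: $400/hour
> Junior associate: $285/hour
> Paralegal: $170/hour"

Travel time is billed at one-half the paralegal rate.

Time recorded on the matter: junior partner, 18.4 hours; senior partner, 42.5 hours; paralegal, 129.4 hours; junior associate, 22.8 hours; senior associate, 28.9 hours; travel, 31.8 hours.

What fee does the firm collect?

$89,337.00

Senior partner: 42.5 × $860 = $36,550.00
Junior partner: 18.4 × $545 = $10,028.00
Senior associate: 28.9 × $400 = $11,560.00
Junior associate: 22.8 × $285 = $6,498.00
Paralegal: 129.4 × $170 = $21,998.00
Subtotal: $36,550.00 + $10,028.00 + $11,560.00 + $6,498.00 + $21,998.00 = $86,634.00
Travel: 31.8 × ($170 ÷ 2) = 31.8 × $85.00 = $2,703.00
Total: $86,634.00 + $2,703.00 = $89,337.00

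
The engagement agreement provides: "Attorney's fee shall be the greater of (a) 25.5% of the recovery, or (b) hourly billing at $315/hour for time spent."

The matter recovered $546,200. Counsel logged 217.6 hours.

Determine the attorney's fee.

$139,281.00

(a) 25.5% of $546,200 = $139,281.00
(b) 217.6 × $315 = $68,544.00
The greater is (a): $139,281.00.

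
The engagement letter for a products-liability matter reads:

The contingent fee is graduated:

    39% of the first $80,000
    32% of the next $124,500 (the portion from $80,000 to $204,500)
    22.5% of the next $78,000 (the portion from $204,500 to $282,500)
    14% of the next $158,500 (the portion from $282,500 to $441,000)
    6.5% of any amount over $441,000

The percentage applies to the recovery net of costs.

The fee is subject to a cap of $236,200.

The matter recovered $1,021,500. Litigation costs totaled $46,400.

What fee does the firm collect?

Fee base (net of costs): $1,021,500 − $46,400 = $975,100
First $80,000 at 39% = $31,200.00
Next $124,500 at 32% = $39,840.00
Next $78,000 at 22.5% = $17,550.00
Next $158,500 at 14% = $22,190.00
Remaining $534,100 at 6.5% = $34,716.50
Fee: $31,200.00 + $39,840.00 + $17,550.00 + $22,190.00 + $34,716.50 = $145,496.50
$145,496.50 is under the $236,200 cap.

$145,496.50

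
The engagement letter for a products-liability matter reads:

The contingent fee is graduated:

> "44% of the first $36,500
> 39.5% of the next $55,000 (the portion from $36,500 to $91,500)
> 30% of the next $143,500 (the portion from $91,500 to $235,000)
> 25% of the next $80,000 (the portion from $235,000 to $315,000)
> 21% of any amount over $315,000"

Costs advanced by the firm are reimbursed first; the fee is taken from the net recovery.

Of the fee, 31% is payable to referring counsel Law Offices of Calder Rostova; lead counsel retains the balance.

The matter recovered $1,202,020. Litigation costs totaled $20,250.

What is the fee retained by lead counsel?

$195,171.12

Fee base (net of costs): $1,202,020 − $20,250 = $1,181,770
First $36,500 at 44% = $16,060.00
Next $55,000 at 39.5% = $21,725.00
Next $143,500 at 30% = $43,050.00
Next $80,000 at 25% = $20,000.00
Remaining $866,770 at 21% = $182,021.70
Fee: $16,060.00 + $21,725.00 + $43,050.00 + $20,000.00 + $182,021.70 = $282,856.70
Referral share: 31% of $282,856.70 = $87,685.58; lead counsel retains $282,856.70 − $87,685.58 = $195,171.12.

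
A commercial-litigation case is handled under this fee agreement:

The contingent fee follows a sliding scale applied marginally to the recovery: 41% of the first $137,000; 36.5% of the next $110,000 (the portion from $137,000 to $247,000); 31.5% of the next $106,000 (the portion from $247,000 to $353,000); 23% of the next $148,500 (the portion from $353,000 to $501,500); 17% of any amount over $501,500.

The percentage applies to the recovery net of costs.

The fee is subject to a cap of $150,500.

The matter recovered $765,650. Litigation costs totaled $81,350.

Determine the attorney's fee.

Fee base (net of costs): $765,650 − $81,350 = $684,300
First $137,000 at 41% = $56,170.00
Next $110,000 at 36.5% = $40,150.00
Next $106,000 at 31.5% = $33,390.00
Next $148,500 at 23% = $34,155.00
Remaining $182,800 at 17% = $31,076.00
Fee: $56,170.00 + $40,150.00 + $33,390.00 + $34,155.00 + $31,076.00 = $194,941.00
$194,941.00 exceeds the $150,500 cap, so the fee is capped at $150,500.00.

$150,500.00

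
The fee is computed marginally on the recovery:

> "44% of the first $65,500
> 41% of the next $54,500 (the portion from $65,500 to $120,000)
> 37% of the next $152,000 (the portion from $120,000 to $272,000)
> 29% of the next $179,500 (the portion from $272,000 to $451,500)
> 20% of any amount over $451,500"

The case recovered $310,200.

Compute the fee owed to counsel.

First $65,500 at 44% = $28,820.00
Next $54,500 at 41% = $22,345.00
Next $152,000 at 37% = $56,240.00
Remaining $38,200 at 29% = $11,078.00
Fee: $28,820.00 + $22,345.00 + $56,240.00 + $11,078.00 = $118,483.00

$118,483.00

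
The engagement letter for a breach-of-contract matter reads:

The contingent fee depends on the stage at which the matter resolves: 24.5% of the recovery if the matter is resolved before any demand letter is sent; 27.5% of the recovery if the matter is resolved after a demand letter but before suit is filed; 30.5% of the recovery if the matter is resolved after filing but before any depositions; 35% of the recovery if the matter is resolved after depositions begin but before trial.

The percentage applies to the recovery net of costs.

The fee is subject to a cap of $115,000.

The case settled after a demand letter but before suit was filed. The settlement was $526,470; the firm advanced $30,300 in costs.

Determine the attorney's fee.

$115,000.00

Fee base (net of costs): $526,470 − $30,300 = $496,170
The matter settled after a demand letter but before suit was filed, so the 27.5% rate applies.
$496,170 × 27.5% = $136,446.75
$136,446.75 exceeds the $115,000 cap, so the fee is capped at $115,000.00.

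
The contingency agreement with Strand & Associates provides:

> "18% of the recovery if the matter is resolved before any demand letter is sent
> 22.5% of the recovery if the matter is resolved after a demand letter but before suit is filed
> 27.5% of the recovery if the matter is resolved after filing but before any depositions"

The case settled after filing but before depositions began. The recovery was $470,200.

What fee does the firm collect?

$129,305.00

The matter settled after filing but before depositions began, so the 27.5% rate applies.
$470,200 × 27.5% = $129,305.00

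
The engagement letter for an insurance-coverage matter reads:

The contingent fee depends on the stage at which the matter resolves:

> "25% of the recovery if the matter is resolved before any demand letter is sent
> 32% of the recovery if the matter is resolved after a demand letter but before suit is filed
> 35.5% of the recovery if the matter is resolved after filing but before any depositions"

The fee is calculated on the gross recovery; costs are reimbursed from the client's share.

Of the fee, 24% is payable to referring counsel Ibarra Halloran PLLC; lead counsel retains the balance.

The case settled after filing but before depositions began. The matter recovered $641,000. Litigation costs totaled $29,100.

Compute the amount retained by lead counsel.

$172,941.80

Fee base is the gross recovery, $641,000; costs are reimbursed separately.
The matter settled after filing but before depositions began, so the 35.5% rate applies.
$641,000 × 35.5% = $227,555.00
Referral share: 24% of $227,555.00 = $54,613.20; lead counsel retains $227,555.00 − $54,613.20 = $172,941.80.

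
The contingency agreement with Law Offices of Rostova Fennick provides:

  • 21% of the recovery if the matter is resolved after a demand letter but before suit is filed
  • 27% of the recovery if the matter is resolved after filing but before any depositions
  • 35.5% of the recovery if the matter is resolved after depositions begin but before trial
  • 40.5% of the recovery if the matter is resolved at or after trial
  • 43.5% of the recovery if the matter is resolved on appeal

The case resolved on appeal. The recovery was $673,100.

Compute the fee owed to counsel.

The matter resolved on appeal, so the 43.5% rate applies.
$673,100 × 43.5% = $292,798.50

$292,798.50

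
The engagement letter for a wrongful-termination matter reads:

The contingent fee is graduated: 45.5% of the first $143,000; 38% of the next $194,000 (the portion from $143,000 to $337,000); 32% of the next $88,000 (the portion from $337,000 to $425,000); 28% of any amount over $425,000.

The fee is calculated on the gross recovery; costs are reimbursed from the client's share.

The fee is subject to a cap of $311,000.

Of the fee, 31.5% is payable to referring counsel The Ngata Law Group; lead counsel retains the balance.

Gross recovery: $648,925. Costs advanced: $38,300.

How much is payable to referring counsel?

Fee base is the gross recovery, $648,925; costs are reimbursed separately.
First $143,000 at 45.5% = $65,065.00
Next $194,000 at 38% = $73,720.00
Next $88,000 at 32% = $28,160.00
Remaining $223,925 at 28% = $62,699.00
Fee: $65,065.00 + $73,720.00 + $28,160.00 + $62,699.00 = $229,644.00
$229,644.00 is under the $311,000 cap.
Referral share: 31.5% of $229,644.00 = $72,337.86; lead counsel retains $229,644.00 − $72,337.86 = $157,306.14.

$72,337.86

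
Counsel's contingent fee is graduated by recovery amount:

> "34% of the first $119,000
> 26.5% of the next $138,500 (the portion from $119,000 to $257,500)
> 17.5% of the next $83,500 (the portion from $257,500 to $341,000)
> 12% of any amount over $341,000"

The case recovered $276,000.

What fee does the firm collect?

$80,400.00

First $119,000 at 34% = $40,460.00
Next $138,500 at 26.5% = $36,702.50
Remaining $18,500 at 17.5% = $3,237.50
Fee: $40,460.00 + $36,702.50 + $3,237.50 = $80,400.00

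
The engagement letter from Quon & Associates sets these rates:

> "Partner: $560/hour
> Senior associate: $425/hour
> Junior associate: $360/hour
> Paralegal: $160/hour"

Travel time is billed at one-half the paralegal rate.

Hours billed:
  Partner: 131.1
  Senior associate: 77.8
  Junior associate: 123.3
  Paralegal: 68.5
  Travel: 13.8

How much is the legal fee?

Partner: 131.1 × $560 = $73,416.00
Senior associate: 77.8 × $425 = $33,065.00
Junior associate: 123.3 × $360 = $44,388.00
Paralegal: 68.5 × $160 = $10,960.00
Subtotal: $73,416.00 + $33,065.00 + $44,388.00 + $10,960.00 = $161,829.00
Travel: 13.8 × ($160 ÷ 2) = 13.8 × $80.00 = $1,104.00
Total: $161,829.00 + $1,104.00 = $162,933.00

$162,933.00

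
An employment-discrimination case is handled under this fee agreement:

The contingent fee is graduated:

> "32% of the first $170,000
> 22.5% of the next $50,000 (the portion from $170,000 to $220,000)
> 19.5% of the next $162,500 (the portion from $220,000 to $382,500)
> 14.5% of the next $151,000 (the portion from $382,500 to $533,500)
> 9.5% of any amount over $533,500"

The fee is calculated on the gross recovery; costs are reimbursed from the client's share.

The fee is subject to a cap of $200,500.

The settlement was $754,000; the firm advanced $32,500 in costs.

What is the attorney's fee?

$140,180.00

Fee base is the gross recovery, $754,000; costs are reimbursed separately.
First $170,000 at 32% = $54,400.00
Next $50,000 at 22.5% = $11,250.00
Next $162,500 at 19.5% = $31,687.50
Next $151,000 at 14.5% = $21,895.00
Remaining $220,500 at 9.5% = $20,947.50
Fee: $54,400.00 + $11,250.00 + $31,687.50 + $21,895.00 + $20,947.50 = $140,180.00
$140,180.00 is under the $200,500 cap.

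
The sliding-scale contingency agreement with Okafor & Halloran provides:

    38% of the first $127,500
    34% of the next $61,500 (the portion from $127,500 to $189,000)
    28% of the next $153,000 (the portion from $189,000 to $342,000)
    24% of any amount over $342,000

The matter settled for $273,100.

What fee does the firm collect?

First $127,500 at 38% = $48,450.00
Next $61,500 at 34% = $20,910.00
Remaining $84,100 at 28% = $23,548.00
Fee: $48,450.00 + $20,910.00 + $23,548.00 = $92,908.00

$92,908.00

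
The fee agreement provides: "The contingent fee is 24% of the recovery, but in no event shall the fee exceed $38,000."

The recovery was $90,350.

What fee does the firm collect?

24% of $90,350 = $21,684.00
That is under the $38,000 cap.

$21,684.00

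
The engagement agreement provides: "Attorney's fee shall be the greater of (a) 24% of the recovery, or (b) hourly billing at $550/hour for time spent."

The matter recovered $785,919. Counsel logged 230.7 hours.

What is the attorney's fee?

$188,620.56

(a) 24% of $785,919 = $188,620.56
(b) 230.7 × $550 = $126,885.00
The greater is (a): $188,620.56.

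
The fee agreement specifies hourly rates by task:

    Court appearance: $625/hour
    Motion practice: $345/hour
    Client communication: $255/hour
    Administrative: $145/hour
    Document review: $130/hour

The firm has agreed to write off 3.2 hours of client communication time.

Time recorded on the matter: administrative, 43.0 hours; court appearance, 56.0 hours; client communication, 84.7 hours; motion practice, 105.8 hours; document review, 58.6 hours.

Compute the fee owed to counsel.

$106,136.50

Court appearance: 56.0 × $625 = $35,000.00
Motion practice: 105.8 × $345 = $36,501.00
Client communication: 84.7 × $255 = $21,598.50
Administrative: 43.0 × $145 = $6,235.00
Document review: 58.6 × $130 = $7,618.00
Subtotal: $106,952.50
Write-off: 3.2 × $255 = $816.00
Total: $106,952.50 − $816.00 = $106,136.50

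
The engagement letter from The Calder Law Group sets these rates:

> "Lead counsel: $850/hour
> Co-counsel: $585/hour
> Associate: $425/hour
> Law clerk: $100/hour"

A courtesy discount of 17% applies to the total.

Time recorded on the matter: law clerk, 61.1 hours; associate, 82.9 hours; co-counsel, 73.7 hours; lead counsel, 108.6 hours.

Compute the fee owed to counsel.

Lead counsel: 108.6 × $850 = $92,310.00
Co-counsel: 73.7 × $585 = $43,114.50
Associate: 82.9 × $425 = $35,232.50
Law clerk: 61.1 × $100 = $6,110.00
Subtotal: $176,767.00
Less 17% discount: −$30,050.39
Total: $176,767.00 − $30,050.39 = $146,716.61

$146,716.61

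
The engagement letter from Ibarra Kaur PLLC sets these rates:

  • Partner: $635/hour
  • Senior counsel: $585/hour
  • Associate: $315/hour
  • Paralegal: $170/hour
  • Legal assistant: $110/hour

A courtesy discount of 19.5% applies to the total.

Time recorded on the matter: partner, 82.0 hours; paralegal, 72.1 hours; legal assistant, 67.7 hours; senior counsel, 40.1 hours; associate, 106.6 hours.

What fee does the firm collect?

Partner: 82.0 × $635 = $52,070.00
Senior counsel: 40.1 × $585 = $23,458.50
Associate: 106.6 × $315 = $33,579.00
Paralegal: 72.1 × $170 = $12,257.00
Legal assistant: 67.7 × $110 = $7,447.00
Subtotal: $128,811.50
Less 19.5% discount: −$25,118.24
Total: $128,811.50 − $25,118.24 = $103,693.26

$103,693.26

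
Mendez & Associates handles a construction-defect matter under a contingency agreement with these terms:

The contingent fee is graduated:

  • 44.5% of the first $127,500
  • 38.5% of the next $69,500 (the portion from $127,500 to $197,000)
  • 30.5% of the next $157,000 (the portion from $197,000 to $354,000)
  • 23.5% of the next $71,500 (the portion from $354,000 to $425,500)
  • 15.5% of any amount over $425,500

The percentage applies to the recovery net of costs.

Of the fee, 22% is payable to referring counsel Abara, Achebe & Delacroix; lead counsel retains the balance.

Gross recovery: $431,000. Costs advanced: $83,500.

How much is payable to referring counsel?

Fee base (net of costs): $431,000 − $83,500 = $347,500
First $127,500 at 44.5% = $56,737.50
Next $69,500 at 38.5% = $26,757.50
Remaining $150,500 at 30.5% = $45,902.50
Fee: $56,737.50 + $26,757.50 + $45,902.50 = $129,397.50
Referral share: 22% of $129,397.50 = $28,467.45; lead counsel retains $129,397.50 − $28,467.45 = $100,930.05.

$28,467.45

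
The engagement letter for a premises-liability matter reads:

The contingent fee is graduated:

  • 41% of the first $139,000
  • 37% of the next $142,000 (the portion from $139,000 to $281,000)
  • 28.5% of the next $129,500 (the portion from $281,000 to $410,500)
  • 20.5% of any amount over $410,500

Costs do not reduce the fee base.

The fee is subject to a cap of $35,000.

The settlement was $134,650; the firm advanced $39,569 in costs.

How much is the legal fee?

$35,000.00

Fee base is the gross recovery, $134,650; costs are reimbursed separately.
First $134,650 at 41% = $55,206.50
$55,206.50 exceeds the $35,000 cap, so the fee is capped at $35,000.00.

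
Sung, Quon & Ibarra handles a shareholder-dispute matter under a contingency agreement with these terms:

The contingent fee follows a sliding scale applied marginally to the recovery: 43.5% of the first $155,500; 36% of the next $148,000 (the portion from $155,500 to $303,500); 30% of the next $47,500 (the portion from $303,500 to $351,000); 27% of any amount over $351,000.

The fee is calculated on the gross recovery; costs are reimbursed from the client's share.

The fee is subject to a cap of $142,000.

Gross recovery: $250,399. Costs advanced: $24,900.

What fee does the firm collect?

$101,806.14

Fee base is the gross recovery, $250,399; costs are reimbursed separately.
First $155,500 at 43.5% = $67,642.50
Remaining $94,899 at 36% = $34,163.64
Fee: $67,642.50 + $34,163.64 = $101,806.14
$101,806.14 is under the $142,000 cap.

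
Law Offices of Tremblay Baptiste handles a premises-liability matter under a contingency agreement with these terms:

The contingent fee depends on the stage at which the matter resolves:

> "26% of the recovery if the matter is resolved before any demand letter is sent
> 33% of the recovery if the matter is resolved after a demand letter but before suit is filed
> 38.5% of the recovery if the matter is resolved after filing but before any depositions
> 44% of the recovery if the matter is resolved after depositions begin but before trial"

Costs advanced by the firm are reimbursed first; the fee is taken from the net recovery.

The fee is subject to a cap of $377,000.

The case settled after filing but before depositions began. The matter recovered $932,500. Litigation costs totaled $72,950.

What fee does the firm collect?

Fee base (net of costs): $932,500 − $72,950 = $859,550
The matter settled after filing but before depositions began, so the 38.5% rate applies.
$859,550 × 38.5% = $330,926.75
$330,926.75 is under the $377,000 cap.

$330,926.75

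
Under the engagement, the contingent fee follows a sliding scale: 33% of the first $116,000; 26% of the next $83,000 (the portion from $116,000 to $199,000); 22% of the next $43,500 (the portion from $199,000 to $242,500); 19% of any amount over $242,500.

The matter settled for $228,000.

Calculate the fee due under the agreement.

First $116,000 at 33% = $38,280.00
Next $83,000 at 26% = $21,580.00
Remaining $29,000 at 22% = $6,380.00
Fee: $38,280.00 + $21,580.00 + $6,380.00 = $66,240.00

$66,240.00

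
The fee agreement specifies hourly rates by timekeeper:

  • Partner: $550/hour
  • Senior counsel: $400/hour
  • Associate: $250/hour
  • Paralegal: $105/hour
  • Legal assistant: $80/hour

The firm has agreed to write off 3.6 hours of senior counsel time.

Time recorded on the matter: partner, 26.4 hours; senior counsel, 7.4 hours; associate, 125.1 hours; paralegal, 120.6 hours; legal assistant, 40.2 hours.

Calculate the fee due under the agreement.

Partner: 26.4 × $550 = $14,520.00
Senior counsel: 7.4 × $400 = $2,960.00
Associate: 125.1 × $250 = $31,275.00
Paralegal: 120.6 × $105 = $12,663.00
Legal assistant: 40.2 × $80 = $3,216.00
Subtotal: $64,634.00
Write-off: 3.6 × $400 = $1,440.00
Total: $64,634.00 − $1,440.00 = $63,194.00

$63,194.00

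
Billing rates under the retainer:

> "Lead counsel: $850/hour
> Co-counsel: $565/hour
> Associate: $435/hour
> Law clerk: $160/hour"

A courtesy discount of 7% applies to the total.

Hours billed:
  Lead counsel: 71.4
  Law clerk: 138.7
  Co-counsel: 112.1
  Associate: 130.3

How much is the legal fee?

$188,696.07

Lead counsel: 71.4 × $850 = $60,690.00
Co-counsel: 112.1 × $565 = $63,336.50
Associate: 130.3 × $435 = $56,680.50
Law clerk: 138.7 × $160 = $22,192.00
Subtotal: $202,899.00
Less 7% discount: −$14,202.93
Total: $202,899.00 − $14,202.93 = $188,696.07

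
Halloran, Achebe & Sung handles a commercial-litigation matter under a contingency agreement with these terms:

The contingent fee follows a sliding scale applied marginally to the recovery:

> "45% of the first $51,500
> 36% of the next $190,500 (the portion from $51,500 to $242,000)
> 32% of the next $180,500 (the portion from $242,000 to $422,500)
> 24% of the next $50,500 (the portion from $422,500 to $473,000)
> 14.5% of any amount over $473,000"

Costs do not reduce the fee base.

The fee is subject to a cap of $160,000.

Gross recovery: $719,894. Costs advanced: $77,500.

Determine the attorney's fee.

Fee base is the gross recovery, $719,894; costs are reimbursed separately.
First $51,500 at 45% = $23,175.00
Next $190,500 at 36% = $68,580.00
Next $180,500 at 32% = $57,760.00
Next $50,500 at 24% = $12,120.00
Remaining $246,894 at 14.5% = $35,799.63
Fee: $23,175.00 + $68,580.00 + $57,760.00 + $12,120.00 + $35,799.63 = $197,434.63
$197,434.63 exceeds the $160,000 cap, so the fee is capped at $160,000.00.

$160,000.00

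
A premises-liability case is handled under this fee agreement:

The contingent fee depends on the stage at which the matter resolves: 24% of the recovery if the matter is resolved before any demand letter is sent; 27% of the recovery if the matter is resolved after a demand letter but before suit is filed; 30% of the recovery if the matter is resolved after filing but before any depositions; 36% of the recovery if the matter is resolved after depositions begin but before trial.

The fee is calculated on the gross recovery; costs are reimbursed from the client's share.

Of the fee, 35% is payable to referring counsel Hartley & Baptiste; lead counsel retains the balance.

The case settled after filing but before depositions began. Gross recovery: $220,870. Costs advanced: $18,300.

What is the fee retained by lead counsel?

Fee base is the gross recovery, $220,870; costs are reimbursed separately.
The matter settled after filing but before depositions began, so the 30% rate applies.
$220,870 × 30% = $66,261.00
Referral share: 35% of $66,261.00 = $23,191.35; lead counsel retains $66,261.00 − $23,191.35 = $43,069.65.

$43,069.65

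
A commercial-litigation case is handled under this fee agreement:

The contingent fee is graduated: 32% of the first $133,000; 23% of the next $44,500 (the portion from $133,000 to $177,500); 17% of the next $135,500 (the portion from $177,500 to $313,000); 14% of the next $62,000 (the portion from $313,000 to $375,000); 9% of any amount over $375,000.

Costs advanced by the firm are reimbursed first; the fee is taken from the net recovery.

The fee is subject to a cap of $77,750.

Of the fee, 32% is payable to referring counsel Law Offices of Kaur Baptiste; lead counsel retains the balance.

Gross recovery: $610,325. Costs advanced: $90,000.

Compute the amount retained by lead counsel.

$52,870.00

Fee base (net of costs): $610,325 − $90,000 = $520,325
First $133,000 at 32% = $42,560.00
Next $44,500 at 23% = $10,235.00
Next $135,500 at 17% = $23,035.00
Next $62,000 at 14% = $8,680.00
Remaining $145,325 at 9% = $13,079.25
Fee: $42,560.00 + $10,235.00 + $23,035.00 + $8,680.00 + $13,079.25 = $97,589.25
$97,589.25 exceeds the $77,750 cap, so the fee is capped at $77,750.00.
Referral share: 32% of $77,750.00 = $24,880.00; lead counsel retains $77,750.00 − $24,880.00 = $52,870.00.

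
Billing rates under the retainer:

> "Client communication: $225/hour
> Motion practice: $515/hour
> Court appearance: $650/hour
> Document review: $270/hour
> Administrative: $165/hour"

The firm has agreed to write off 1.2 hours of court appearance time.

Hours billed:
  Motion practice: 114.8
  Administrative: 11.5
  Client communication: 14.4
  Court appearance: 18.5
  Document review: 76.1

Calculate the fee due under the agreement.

$96,051.50

Client communication: 14.4 × $225 = $3,240.00
Motion practice: 114.8 × $515 = $59,122.00
Court appearance: 18.5 × $650 = $12,025.00
Document review: 76.1 × $270 = $20,547.00
Administrative: 11.5 × $165 = $1,897.50
Subtotal: $96,831.50
Write-off: 1.2 × $650 = $780.00
Total: $96,831.50 − $780.00 = $96,051.50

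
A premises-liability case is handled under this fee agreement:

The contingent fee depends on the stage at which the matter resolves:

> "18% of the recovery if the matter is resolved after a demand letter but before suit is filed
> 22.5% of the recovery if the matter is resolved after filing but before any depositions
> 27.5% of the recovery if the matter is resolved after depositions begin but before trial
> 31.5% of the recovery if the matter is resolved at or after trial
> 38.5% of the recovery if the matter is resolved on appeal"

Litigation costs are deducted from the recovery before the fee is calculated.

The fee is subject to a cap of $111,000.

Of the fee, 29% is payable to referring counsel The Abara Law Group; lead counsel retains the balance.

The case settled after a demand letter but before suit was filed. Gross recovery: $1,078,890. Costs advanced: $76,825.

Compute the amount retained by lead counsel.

$78,810.00

Fee base (net of costs): $1,078,890 − $76,825 = $1,002,065
The matter settled after a demand letter but before suit was filed, so the 18% rate applies.
$1,002,065 × 18% = $180,371.70
$180,371.70 exceeds the $111,000 cap, so the fee is capped at $111,000.00.
Referral share: 29% of $111,000.00 = $32,190.00; lead counsel retains $111,000.00 − $32,190.00 = $78,810.00.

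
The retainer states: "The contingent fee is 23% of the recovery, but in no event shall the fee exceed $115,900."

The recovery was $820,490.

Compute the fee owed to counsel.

$115,900.00

23% of $820,490 = $188,712.70
That exceeds the $115,900 cap, so the fee is capped at $115,900.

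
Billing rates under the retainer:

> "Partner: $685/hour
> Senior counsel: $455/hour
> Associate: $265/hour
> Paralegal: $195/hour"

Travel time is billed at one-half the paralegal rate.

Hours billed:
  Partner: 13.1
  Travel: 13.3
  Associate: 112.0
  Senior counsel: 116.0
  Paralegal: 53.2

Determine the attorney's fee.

$103,104.25

Partner: 13.1 × $685 = $8,973.50
Senior counsel: 116.0 × $455 = $52,780.00
Associate: 112.0 × $265 = $29,680.00
Paralegal: 53.2 × $195 = $10,374.00
Subtotal: $8,973.50 + $52,780.00 + $29,680.00 + $10,374.00 = $101,807.50
Travel: 13.3 × ($195 ÷ 2) = 13.3 × $97.50 = $1,296.75
Total: $101,807.50 + $1,296.75 = $103,104.25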